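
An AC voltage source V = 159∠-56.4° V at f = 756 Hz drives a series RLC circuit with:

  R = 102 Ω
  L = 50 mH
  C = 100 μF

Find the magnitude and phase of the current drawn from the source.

Step 1 — Angular frequency: ω = 2π·f = 2π·756 = 4750 rad/s.
Step 2 — Component impedances:
  R: Z = R = 102 Ω
  L: Z = jωL = j·4750·0.05 = 0 + j237.5 Ω
  C: Z = 1/(jωC) = -j/(ω·C) = 0 - j2.105 Ω
Step 3 — Series combination: Z_total = R + L + C = 102 + j235.4 Ω = 256.5∠66.6° Ω.
Step 4 — Source phasor: V = 159∠-56.4° V = 87.99 - j132.4 V.
Step 5 — Ohm's law: I = V / Z_total = (87.99 - j132.4) / (102 + j235.4) = -0.3373 - j0.5199 A.
Step 6 — Convert to polar: |I| = 0.6198 A, ∠I = -123.0°.

I = 0.6198∠-123.0° A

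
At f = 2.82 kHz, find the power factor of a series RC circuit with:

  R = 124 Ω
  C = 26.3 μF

Step 1 — Angular frequency: ω = 2π·f = 2π·2820 = 1.772e+04 rad/s.
Step 2 — Component impedances:
  R: Z = R = 124 Ω
  C: Z = 1/(jωC) = -j/(ω·C) = 0 - j2.146 Ω
Step 3 — Series combination: Z_total = R + C = 124 - j2.146 Ω = 124∠-1.0° Ω.
Step 4 — Power factor: PF = cos(φ) = Re(Z)/|Z| = 124/124.0186 = 0.9999.
Step 5 — Type: Im(Z) = -2.146 ⇒ leading (phase φ = -1.0°).

PF = 0.9999 (leading, φ = -1.0°)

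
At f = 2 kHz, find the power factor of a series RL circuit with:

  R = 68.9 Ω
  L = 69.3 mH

Step 1 — Angular frequency: ω = 2π·f = 2π·2000 = 1.257e+04 rad/s.
Step 2 — Component impedances:
  R: Z = R = 68.9 Ω
  L: Z = jωL = j·1.257e+04·0.0693 = 0 + j870.8 Ω
Step 3 — Series combination: Z_total = R + L = 68.9 + j870.8 Ω = 873.6∠85.5° Ω.
Step 4 — Power factor: PF = cos(φ) = Re(Z)/|Z| = 68.9/873.6 = 0.07887.
Step 5 — Type: Im(Z) = 870.8 ⇒ lagging (phase φ = 85.5°).

PF = 0.07887 (lagging, φ = 85.5°)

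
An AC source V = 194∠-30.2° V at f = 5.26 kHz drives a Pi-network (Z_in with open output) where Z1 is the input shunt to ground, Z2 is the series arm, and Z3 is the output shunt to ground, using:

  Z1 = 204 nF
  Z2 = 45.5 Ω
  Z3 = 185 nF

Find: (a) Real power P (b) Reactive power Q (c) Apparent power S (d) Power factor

Step 1 — Angular frequency: ω = 2π·f = 2π·5260 = 3.305e+04 rad/s.
Step 2 — Component impedances:
  Z1: Z = 1/(jωC) = -j/(ω·C) = 0 - j148.3 Ω
  Z2: Z = R = 45.5 Ω
  Z3: Z = 1/(jωC) = -j/(ω·C) = 0 - j163.6 Ω
Step 3 — With open output, the series arm Z2 and the output shunt Z3 appear in series to ground: Z2 + Z3 = 45.5 - j163.6 Ω.
Step 4 — Parallel with input shunt Z1: Z_in = Z1 || (Z2 + Z3) = 10.08 - j79.25 Ω = 79.89∠-82.8° Ω.
Step 5 — Source phasor: V = 194∠-30.2° V = 167.7 - j97.59 V.
Step 6 — Current: I = V / Z = 1.476 + j1.928 A = 2.428∠52.6° A.
Step 7 — Complex power: S = V·I* = 59.42 - j467.3 VA.
Step 8 — Real power: P = Re(S) = 59.42 W.
Step 9 — Reactive power: Q = Im(S) = -467.3 VAR.
Step 10 — Apparent power: |S| = 471.1 VA.
Step 11 — Power factor: PF = P/|S| = 0.1261 (leading).

(a) P = 59.42 W  (b) Q = -467.3 VAR  (c) S = 471.1 VA  (d) PF = 0.1261 (leading)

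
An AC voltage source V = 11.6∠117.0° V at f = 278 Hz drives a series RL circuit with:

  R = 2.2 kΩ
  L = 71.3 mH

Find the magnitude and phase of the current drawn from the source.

Step 1 — Angular frequency: ω = 2π·f = 2π·278 = 1747 rad/s.
Step 2 — Component impedances:
  R: Z = R = 2200 Ω
  L: Z = jωL = j·1747·0.0713 = 0 + j124.5 Ω
Step 3 — Series combination: Z_total = R + L = 2200 + j124.5 Ω = 2204∠3.2° Ω.
Step 4 — Source phasor: V = 11.6∠117.0° V = -5.266 + j10.34 V.
Step 5 — Ohm's law: I = V / Z_total = (-5.266 + j10.34) / (2200 + j124.5) = -0.002121 + j0.004818 A.
Step 6 — Convert to polar: |I| = 0.005264 A, ∠I = 113.8°.

I = 0.005264∠113.8° A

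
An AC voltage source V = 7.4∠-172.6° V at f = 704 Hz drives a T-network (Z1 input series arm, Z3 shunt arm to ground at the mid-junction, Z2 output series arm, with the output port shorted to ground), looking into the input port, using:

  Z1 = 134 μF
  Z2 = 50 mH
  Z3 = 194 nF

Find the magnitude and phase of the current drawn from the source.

Step 1 — Angular frequency: ω = 2π·f = 2π·704 = 4423 rad/s.
Step 2 — Component impedances:
  Z1: Z = 1/(jωC) = -j/(ω·C) = 0 - j1.687 Ω
  Z2: Z = jωL = j·4423·0.05 = 0 + j221.2 Ω
  Z3: Z = 1/(jωC) = -j/(ω·C) = 0 - j1165 Ω
Step 3 — With the output port shorted to ground, the output series arm Z2 runs from the junction to ground; the shunt arm Z3 also runs from the junction to ground. They appear in parallel: Z3 || Z2 = 0 + j273 Ω.
Step 4 — Series with input arm Z1: Z_in = Z1 + (Z3 || Z2) = 0 + j271.3 Ω = 271.3∠90.0° Ω.
Step 5 — Source phasor: V = 7.4∠-172.6° V = -7.338 - j0.9531 V.
Step 6 — Ohm's law: I = V / Z_total = (-7.338 - j0.9531) / (0 + j271.3) = -0.003513 + j0.02705 A.
Step 7 — Convert to polar: |I| = 0.02728 A, ∠I = 97.4°.

I = 0.02728∠97.4° A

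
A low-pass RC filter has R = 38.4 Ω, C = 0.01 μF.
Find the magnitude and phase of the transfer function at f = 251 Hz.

Step 1 — Angular frequency: ω = 2π·251 = 1577 rad/s.
Step 2 — Transfer function: H(jω) = 1/(1 + jωRC).
Step 3 — Denominator: 1 + jωRC = 1 + j·1577·38.4·1e-08 = 1 + j0.0006056.
Step 4 — H = 1 - j0.0006056.
Step 5 — Magnitude: |H| = 1 (-0.0 dB); phase: φ = -0.0°.

|H| = 1 (-0.0 dB), φ = -0.0°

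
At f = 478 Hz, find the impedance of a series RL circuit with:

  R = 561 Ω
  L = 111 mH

Step 1 — Angular frequency: ω = 2π·f = 2π·478 = 3003 rad/s.
Step 2 — Component impedances:
  R: Z = R = 561 Ω
  L: Z = jωL = j·3003·0.111 = 0 + j333.4 Ω
Step 3 — Series combination: Z_total = R + L = 561 + j333.4 Ω = 652.6∠30.7° Ω.

Z = 561 + j333.4 Ω = 652.6∠30.7° Ω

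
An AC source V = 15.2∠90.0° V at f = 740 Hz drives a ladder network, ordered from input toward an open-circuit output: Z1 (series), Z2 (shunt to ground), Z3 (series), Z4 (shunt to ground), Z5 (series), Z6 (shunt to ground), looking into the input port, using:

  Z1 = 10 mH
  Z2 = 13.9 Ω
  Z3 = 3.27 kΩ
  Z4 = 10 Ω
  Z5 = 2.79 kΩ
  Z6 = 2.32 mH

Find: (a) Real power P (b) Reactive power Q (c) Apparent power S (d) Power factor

Step 1 — Angular frequency: ω = 2π·f = 2π·740 = 4650 rad/s.
Step 2 — Component impedances:
  Z1: Z = jωL = j·4650·0.01 = 0 + j46.5 Ω
  Z2: Z = R = 13.9 Ω
  Z3: Z = R = 3270 Ω
  Z4: Z = R = 10 Ω
  Z5: Z = R = 2790 Ω
  Z6: Z = jωL = j·4650·0.00232 = 0 + j10.79 Ω
Step 3 — Ladder network (open output): work backward from the far end, alternating series and parallel combinations. Z_in = 13.84 + j46.5 Ω = 48.51∠73.4° Ω.
Step 4 — Source phasor: V = 15.2∠90.0° V = 0 + j15.2 V.
Step 5 — Current: I = V / Z = 0.3003 + j0.0894 A = 0.3133∠16.6° A.
Step 6 — Complex power: S = V·I* = 1.359 + j4.565 VA.
Step 7 — Real power: P = Re(S) = 1.359 W.
Step 8 — Reactive power: Q = Im(S) = 4.565 VAR.
Step 9 — Apparent power: |S| = 4.763 VA.
Step 10 — Power factor: PF = P/|S| = 0.2853 (lagging).

(a) P = 1.359 W  (b) Q = 4.565 VAR  (c) S = 4.763 VA  (d) PF = 0.2853 (lagging)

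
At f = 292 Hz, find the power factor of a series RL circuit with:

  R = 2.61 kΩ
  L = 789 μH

Step 1 — Angular frequency: ω = 2π·f = 2π·292 = 1835 rad/s.
Step 2 — Component impedances:
  R: Z = R = 2610 Ω
  L: Z = jωL = j·1835·0.000789 = 0 + j1.448 Ω
Step 3 — Series combination: Z_total = R + L = 2610 + j1.448 Ω = 2610∠0.0° Ω.
Step 4 — Power factor: PF = cos(φ) = Re(Z)/|Z| = 2610/2610 = 1.
Step 5 — Type: Im(Z) = 1.448 ⇒ lagging (phase φ = 0.0°).

PF = 1 (lagging, φ = 0.0°)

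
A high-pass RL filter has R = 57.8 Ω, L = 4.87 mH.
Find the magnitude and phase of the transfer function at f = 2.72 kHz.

Step 1 — Angular frequency: ω = 2π·2720 = 1.709e+04 rad/s.
Step 2 — Transfer function: H(jω) = jωL/(R + jωL).
Step 3 — Numerator jωL = j·83.23; denominator R + jωL = 57.8 + j83.23.
Step 4 — H = 0.6746 + j0.4685.
Step 5 — Magnitude: |H| = 0.8214 (-1.7 dB); phase: φ = 34.8°.

|H| = 0.8214 (-1.7 dB), φ = 34.8°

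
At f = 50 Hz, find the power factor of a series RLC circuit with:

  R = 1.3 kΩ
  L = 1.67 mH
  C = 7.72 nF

Step 1 — Angular frequency: ω = 2π·f = 2π·50 = 314.2 rad/s.
Step 2 — Component impedances:
  R: Z = R = 1300 Ω
  L: Z = jωL = j·314.2·0.00167 = 0 + j0.5246 Ω
  C: Z = 1/(jωC) = -j/(ω·C) = 0 - j4.123e+05 Ω
Step 3 — Series combination: Z_total = R + L + C = 1300 - j4.123e+05 Ω = 4.123e+05∠-89.8° Ω.
Step 4 — Power factor: PF = cos(φ) = Re(Z)/|Z| = 1300/4.123e+05 = 0.003153.
Step 5 — Type: Im(Z) = -4.123e+05 ⇒ leading (phase φ = -89.8°).

PF = 0.003153 (leading, φ = -89.8°)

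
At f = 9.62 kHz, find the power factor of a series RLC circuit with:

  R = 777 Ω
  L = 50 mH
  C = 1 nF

Step 1 — Angular frequency: ω = 2π·f = 2π·9620 = 6.044e+04 rad/s.
Step 2 — Component impedances:
  R: Z = R = 777 Ω
  L: Z = jωL = j·6.044e+04·0.05 = 0 + j3022 Ω
  C: Z = 1/(jωC) = -j/(ω·C) = 0 - j1.654e+04 Ω
Step 3 — Series combination: Z_total = R + L + C = 777 - j1.352e+04 Ω = 1.354e+04∠-86.7° Ω.
Step 4 — Power factor: PF = cos(φ) = Re(Z)/|Z| = 777/13544 = 0.05737.
Step 5 — Type: Im(Z) = -1.352e+04 ⇒ leading (phase φ = -86.7°).

PF = 0.05737 (leading, φ = -86.7°)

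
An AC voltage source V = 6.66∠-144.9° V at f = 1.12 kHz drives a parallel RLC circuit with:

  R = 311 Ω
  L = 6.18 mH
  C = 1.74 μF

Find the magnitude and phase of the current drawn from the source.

Step 1 — Angular frequency: ω = 2π·f = 2π·1120 = 7037 rad/s.
Step 2 — Component impedances:
  R: Z = R = 311 Ω
  L: Z = jωL = j·7037·0.00618 = 0 + j43.49 Ω
  C: Z = 1/(jωC) = -j/(ω·C) = 0 - j81.67 Ω
Step 3 — Parallel combination: 1/Z_total = 1/R + 1/L + 1/C; Z_total = 25.54 + j85.39 Ω = 89.13∠73.3° Ω.
Step 4 — Source phasor: V = 6.66∠-144.9° V = -5.449 - j3.83 V.
Step 5 — Ohm's law: I = V / Z_total = (-5.449 - j3.83) / (25.54 + j85.39) = -0.05869 + j0.04626 A.
Step 6 — Convert to polar: |I| = 0.07472 A, ∠I = 141.8°.

I = 0.07472∠141.8° A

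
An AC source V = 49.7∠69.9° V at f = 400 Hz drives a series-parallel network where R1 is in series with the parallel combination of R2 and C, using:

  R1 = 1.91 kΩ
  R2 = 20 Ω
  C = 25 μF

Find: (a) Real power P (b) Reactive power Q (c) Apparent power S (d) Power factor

Step 1 — Angular frequency: ω = 2π·f = 2π·400 = 2513 rad/s.
Step 2 — Component impedances:
  R1: Z = R = 1910 Ω
  R2: Z = R = 20 Ω
  C: Z = 1/(jωC) = -j/(ω·C) = 0 - j15.92 Ω
Step 3 — Parallel branch: R2 || C = 1/(1/R2 + 1/C) = 7.755 - j9.745 Ω.
Step 4 — Series with R1: Z_total = R1 + (R2 || C) = 1918 - j9.745 Ω = 1918∠-0.3° Ω.
Step 5 — Source phasor: V = 49.7∠69.9° V = 17.08 + j46.67 V.
Step 6 — Current: I = V / Z = 0.008782 + j0.02438 A = 0.02592∠70.2° A.
Step 7 — Complex power: S = V·I* = 1.288 - j0.006545 VA.
Step 8 — Real power: P = Re(S) = 1.288 W.
Step 9 — Reactive power: Q = Im(S) = -0.006545 VAR.
Step 10 — Apparent power: |S| = 1.288 VA.
Step 11 — Power factor: PF = P/|S| = 1 (leading).

(a) P = 1.288 W  (b) Q = -0.006545 VAR  (c) S = 1.288 VA  (d) PF = 1 (leading)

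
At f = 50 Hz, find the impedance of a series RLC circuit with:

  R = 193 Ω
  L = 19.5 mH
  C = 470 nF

Step 1 — Angular frequency: ω = 2π·f = 2π·50 = 314.2 rad/s.
Step 2 — Component impedances:
  R: Z = R = 193 Ω
  L: Z = jωL = j·314.2·0.0195 = 0 + j6.126 Ω
  C: Z = 1/(jωC) = -j/(ω·C) = 0 - j6773 Ω
Step 3 — Series combination: Z_total = R + L + C = 193 - j6766 Ω = 6769∠-88.4° Ω.

Z = 193 - j6766 Ω = 6769∠-88.4° Ω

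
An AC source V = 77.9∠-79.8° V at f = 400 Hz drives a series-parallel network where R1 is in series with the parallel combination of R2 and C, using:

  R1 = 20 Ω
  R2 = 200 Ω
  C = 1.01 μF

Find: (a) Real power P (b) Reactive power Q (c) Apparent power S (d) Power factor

Step 1 — Angular frequency: ω = 2π·f = 2π·400 = 2513 rad/s.
Step 2 — Component impedances:
  R1: Z = R = 20 Ω
  R2: Z = R = 200 Ω
  C: Z = 1/(jωC) = -j/(ω·C) = 0 - j393.9 Ω
Step 3 — Parallel branch: R2 || C = 1/(1/R2 + 1/C) = 159 - j80.73 Ω.
Step 4 — Series with R1: Z_total = R1 + (R2 || C) = 179 - j80.73 Ω = 196.4∠-24.3° Ω.
Step 5 — Source phasor: V = 77.9∠-79.8° V = 13.79 - j76.67 V.
Step 6 — Current: I = V / Z = 0.2245 - j0.327 A = 0.3967∠-55.5° A.
Step 7 — Complex power: S = V·I* = 28.17 - j12.7 VA.
Step 8 — Real power: P = Re(S) = 28.17 W.
Step 9 — Reactive power: Q = Im(S) = -12.7 VAR.
Step 10 — Apparent power: |S| = 30.9 VA.
Step 11 — Power factor: PF = P/|S| = 0.9116 (leading).

(a) P = 28.17 W  (b) Q = -12.7 VAR  (c) S = 30.9 VA  (d) PF = 0.9116 (leading)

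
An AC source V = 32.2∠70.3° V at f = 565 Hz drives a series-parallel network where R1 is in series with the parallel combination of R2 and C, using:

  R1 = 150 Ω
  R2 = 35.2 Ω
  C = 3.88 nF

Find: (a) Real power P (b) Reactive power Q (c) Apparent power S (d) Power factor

Step 1 — Angular frequency: ω = 2π·f = 2π·565 = 3550 rad/s.
Step 2 — Component impedances:
  R1: Z = R = 150 Ω
  R2: Z = R = 35.2 Ω
  C: Z = 1/(jωC) = -j/(ω·C) = 0 - j7.26e+04 Ω
Step 3 — Parallel branch: R2 || C = 1/(1/R2 + 1/C) = 35.2 - j0.01707 Ω.
Step 4 — Series with R1: Z_total = R1 + (R2 || C) = 185.2 - j0.01707 Ω = 185.2∠-0.0° Ω.
Step 5 — Source phasor: V = 32.2∠70.3° V = 10.85 + j30.32 V.
Step 6 — Current: I = V / Z = 0.05859 + j0.1637 A = 0.1739∠70.3° A.
Step 7 — Complex power: S = V·I* = 5.598 - j0.0005159 VA.
Step 8 — Real power: P = Re(S) = 5.598 W.
Step 9 — Reactive power: Q = Im(S) = -0.0005159 VAR.
Step 10 — Apparent power: |S| = 5.598 VA.
Step 11 — Power factor: PF = P/|S| = 1 (leading).

(a) P = 5.598 W  (b) Q = -0.0005159 VAR  (c) S = 5.598 VA  (d) PF = 1 (leading)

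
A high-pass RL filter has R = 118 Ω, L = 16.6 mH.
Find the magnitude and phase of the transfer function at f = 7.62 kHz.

Step 1 — Angular frequency: ω = 2π·7620 = 4.788e+04 rad/s.
Step 2 — Transfer function: H(jω) = jωL/(R + jωL).
Step 3 — Numerator jωL = j·794.8; denominator R + jωL = 118 + j794.8.
Step 4 — H = 0.9784 + j0.1453.
Step 5 — Magnitude: |H| = 0.9892 (-0.1 dB); phase: φ = 8.4°.

|H| = 0.9892 (-0.1 dB), φ = 8.4°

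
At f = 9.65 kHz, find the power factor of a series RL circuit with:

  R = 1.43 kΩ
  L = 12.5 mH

Step 1 — Angular frequency: ω = 2π·f = 2π·9650 = 6.063e+04 rad/s.
Step 2 — Component impedances:
  R: Z = R = 1430 Ω
  L: Z = jωL = j·6.063e+04·0.0125 = 0 + j757.9 Ω
Step 3 — Series combination: Z_total = R + L = 1430 + j757.9 Ω = 1618∠27.9° Ω.
Step 4 — Power factor: PF = cos(φ) = Re(Z)/|Z| = 1430/1618.4 = 0.8836.
Step 5 — Type: Im(Z) = 757.9 ⇒ lagging (phase φ = 27.9°).

PF = 0.8836 (lagging, φ = 27.9°)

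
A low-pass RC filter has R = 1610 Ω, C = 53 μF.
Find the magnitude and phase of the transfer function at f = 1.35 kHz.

Step 1 — Angular frequency: ω = 2π·1350 = 8482 rad/s.
Step 2 — Transfer function: H(jω) = 1/(1 + jωRC).
Step 3 — Denominator: 1 + jωRC = 1 + j·8482·1610·5.3e-05 = 1 + j723.8.
Step 4 — H = 1.909e-06 - j0.001382.
Step 5 — Magnitude: |H| = 0.001382 (-57.2 dB); phase: φ = -89.9°.

|H| = 0.001382 (-57.2 dB), φ = -89.9°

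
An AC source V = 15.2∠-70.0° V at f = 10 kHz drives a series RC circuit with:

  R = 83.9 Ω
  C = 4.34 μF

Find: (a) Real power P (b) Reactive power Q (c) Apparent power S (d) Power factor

Step 1 — Angular frequency: ω = 2π·f = 2π·1e+04 = 6.283e+04 rad/s.
Step 2 — Component impedances:
  R: Z = R = 83.9 Ω
  C: Z = 1/(jωC) = -j/(ω·C) = 0 - j3.667 Ω
Step 3 — Series combination: Z_total = R + C = 83.9 - j3.667 Ω = 83.98∠-2.5° Ω.
Step 4 — Source phasor: V = 15.2∠-70.0° V = 5.199 - j14.28 V.
Step 5 — Current: I = V / Z = 0.06927 - j0.1672 A = 0.181∠-67.5° A.
Step 6 — Complex power: S = V·I* = 2.749 - j0.1201 VA.
Step 7 — Real power: P = Re(S) = 2.749 W.
Step 8 — Reactive power: Q = Im(S) = -0.1201 VAR.
Step 9 — Apparent power: |S| = 2.751 VA.
Step 10 — Power factor: PF = P/|S| = 0.999 (leading).

(a) P = 2.749 W  (b) Q = -0.1201 VAR  (c) S = 2.751 VA  (d) PF = 0.999 (leading)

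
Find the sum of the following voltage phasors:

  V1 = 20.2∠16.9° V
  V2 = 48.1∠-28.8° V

Step 1 — Convert each phasor to rectangular form:
  V1 = 20.2·(cos(16.9°) + j·sin(16.9°)) = 19.33 + j5.872 V
  V2 = 48.1·(cos(-28.8°) + j·sin(-28.8°)) = 42.15 - j23.17 V
Step 2 — Sum components: V_total = 61.48 - j17.3 V.
Step 3 — Convert to polar: |V_total| = 63.87 V, ∠V_total = -15.7°.

V_total = 63.87∠-15.7° V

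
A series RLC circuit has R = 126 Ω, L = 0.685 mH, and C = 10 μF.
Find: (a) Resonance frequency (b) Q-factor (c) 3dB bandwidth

Step 1 — Resonance: ω₀ = 1/√(LC) = 1/√(0.000685·1e-05) = 1.208e+04 rad/s.
Step 2 — f₀ = ω₀/(2π) = 1923 Hz.
Step 3 — Series Q: Q = ω₀L/R = 1.208e+04·0.000685/126 = 0.06569.
Step 4 — Bandwidth: Δω = ω₀/Q = 1.839e+05 rad/s; BW = Δω/(2π) = 2.928e+04 Hz.

(a) f₀ = 1923 Hz  (b) Q = 0.06569  (c) BW = 2.928e+04 Hz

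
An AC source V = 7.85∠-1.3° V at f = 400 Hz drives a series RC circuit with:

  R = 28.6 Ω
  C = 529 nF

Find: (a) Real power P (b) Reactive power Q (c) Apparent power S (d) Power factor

Step 1 — Angular frequency: ω = 2π·f = 2π·400 = 2513 rad/s.
Step 2 — Component impedances:
  R: Z = R = 28.6 Ω
  C: Z = 1/(jωC) = -j/(ω·C) = 0 - j752.2 Ω
Step 3 — Series combination: Z_total = R + C = 28.6 - j752.2 Ω = 752.7∠-87.8° Ω.
Step 4 — Source phasor: V = 7.85∠-1.3° V = 7.848 - j0.1781 V.
Step 5 — Current: I = V / Z = 0.0006326 + j0.01041 A = 0.01043∠86.5° A.
Step 6 — Complex power: S = V·I* = 0.003111 - j0.08181 VA.
Step 7 — Real power: P = Re(S) = 0.003111 W.
Step 8 — Reactive power: Q = Im(S) = -0.08181 VAR.
Step 9 — Apparent power: |S| = 0.08187 VA.
Step 10 — Power factor: PF = P/|S| = 0.038 (leading).

(a) P = 0.003111 W  (b) Q = -0.08181 VAR  (c) S = 0.08187 VA  (d) PF = 0.038 (leading)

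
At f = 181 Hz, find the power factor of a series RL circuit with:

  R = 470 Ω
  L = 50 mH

Step 1 — Angular frequency: ω = 2π·f = 2π·181 = 1137 rad/s.
Step 2 — Component impedances:
  R: Z = R = 470 Ω
  L: Z = jωL = j·1137·0.05 = 0 + j56.86 Ω
Step 3 — Series combination: Z_total = R + L = 470 + j56.86 Ω = 473.4∠6.9° Ω.
Step 4 — Power factor: PF = cos(φ) = Re(Z)/|Z| = 470/473.4 = 0.9928.
Step 5 — Type: Im(Z) = 56.86 ⇒ lagging (phase φ = 6.9°).

PF = 0.9928 (lagging, φ = 6.9°)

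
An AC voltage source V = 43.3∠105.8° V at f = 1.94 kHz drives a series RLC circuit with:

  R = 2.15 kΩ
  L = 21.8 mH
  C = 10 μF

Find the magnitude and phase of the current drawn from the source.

Step 1 — Angular frequency: ω = 2π·f = 2π·1940 = 1.219e+04 rad/s.
Step 2 — Component impedances:
  R: Z = R = 2150 Ω
  L: Z = jωL = j·1.219e+04·0.0218 = 0 + j265.7 Ω
  C: Z = 1/(jωC) = -j/(ω·C) = 0 - j8.204 Ω
Step 3 — Series combination: Z_total = R + L + C = 2150 + j257.5 Ω = 2165∠6.8° Ω.
Step 4 — Source phasor: V = 43.3∠105.8° V = -11.79 + j41.66 V.
Step 5 — Ohm's law: I = V / Z_total = (-11.79 + j41.66) / (2150 + j257.5) = -0.003118 + j0.01975 A.
Step 6 — Convert to polar: |I| = 0.02 A, ∠I = 99.0°.

I = 0.02∠99.0° A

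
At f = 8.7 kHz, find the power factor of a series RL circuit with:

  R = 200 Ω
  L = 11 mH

Step 1 — Angular frequency: ω = 2π·f = 2π·8700 = 5.466e+04 rad/s.
Step 2 — Component impedances:
  R: Z = R = 200 Ω
  L: Z = jωL = j·5.466e+04·0.011 = 0 + j601.3 Ω
Step 3 — Series combination: Z_total = R + L = 200 + j601.3 Ω = 633.7∠71.6° Ω.
Step 4 — Power factor: PF = cos(φ) = Re(Z)/|Z| = 200/633.7 = 0.3156.
Step 5 — Type: Im(Z) = 601.3 ⇒ lagging (phase φ = 71.6°).

PF = 0.3156 (lagging, φ = 71.6°)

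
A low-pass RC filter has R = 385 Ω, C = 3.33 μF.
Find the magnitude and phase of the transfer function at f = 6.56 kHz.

Step 1 — Angular frequency: ω = 2π·6560 = 4.122e+04 rad/s.
Step 2 — Transfer function: H(jω) = 1/(1 + jωRC).
Step 3 — Denominator: 1 + jωRC = 1 + j·4.122e+04·385·3.33e-06 = 1 + j52.84.
Step 4 — H = 0.000358 - j0.01892.
Step 5 — Magnitude: |H| = 0.01892 (-34.5 dB); phase: φ = -88.9°.

|H| = 0.01892 (-34.5 dB), φ = -88.9°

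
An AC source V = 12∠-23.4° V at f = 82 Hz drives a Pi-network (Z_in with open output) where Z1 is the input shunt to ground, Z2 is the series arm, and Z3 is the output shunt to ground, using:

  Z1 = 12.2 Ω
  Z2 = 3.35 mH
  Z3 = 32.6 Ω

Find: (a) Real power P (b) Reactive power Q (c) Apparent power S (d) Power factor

Step 1 — Angular frequency: ω = 2π·f = 2π·82 = 515.2 rad/s.
Step 2 — Component impedances:
  Z1: Z = R = 12.2 Ω
  Z2: Z = jωL = j·515.2·0.00335 = 0 + j1.726 Ω
  Z3: Z = R = 32.6 Ω
Step 3 — With open output, the series arm Z2 and the output shunt Z3 appear in series to ground: Z2 + Z3 = 32.6 + j1.726 Ω.
Step 4 — Parallel with input shunt Z1: Z_in = Z1 || (Z2 + Z3) = 8.883 + j0.1278 Ω = 8.884∠0.8° Ω.
Step 5 — Source phasor: V = 12∠-23.4° V = 11.01 - j4.766 V.
Step 6 — Current: I = V / Z = 1.232 - j0.5543 A = 1.351∠-24.2° A.
Step 7 — Complex power: S = V·I* = 16.21 + j0.2332 VA.
Step 8 — Real power: P = Re(S) = 16.21 W.
Step 9 — Reactive power: Q = Im(S) = 0.2332 VAR.
Step 10 — Apparent power: |S| = 16.21 VA.
Step 11 — Power factor: PF = P/|S| = 0.9999 (lagging).

(a) P = 16.21 W  (b) Q = 0.2332 VAR  (c) S = 16.21 VA  (d) PF = 0.9999 (lagging)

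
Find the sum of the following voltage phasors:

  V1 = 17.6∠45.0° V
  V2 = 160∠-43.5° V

Step 1 — Convert each phasor to rectangular form:
  V1 = 17.6·(cos(45.0°) + j·sin(45.0°)) = 12.45 + j12.45 V
  V2 = 160·(cos(-43.5°) + j·sin(-43.5°)) = 116.1 - j110.1 V
Step 2 — Sum components: V_total = 128.5 - j97.69 V.
Step 3 — Convert to polar: |V_total| = 161.4 V, ∠V_total = -37.2°.

V_total = 161.4∠-37.2° V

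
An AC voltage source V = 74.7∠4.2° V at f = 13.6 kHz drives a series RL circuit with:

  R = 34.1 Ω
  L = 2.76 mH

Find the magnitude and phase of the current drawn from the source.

Step 1 — Angular frequency: ω = 2π·f = 2π·1.36e+04 = 8.545e+04 rad/s.
Step 2 — Component impedances:
  R: Z = R = 34.1 Ω
  L: Z = jωL = j·8.545e+04·0.00276 = 0 + j235.8 Ω
Step 3 — Series combination: Z_total = R + L = 34.1 + j235.8 Ω = 238.3∠81.8° Ω.
Step 4 — Source phasor: V = 74.7∠4.2° V = 74.5 + j5.471 V.
Step 5 — Ohm's law: I = V / Z_total = (74.5 + j5.471) / (34.1 + j235.8) = 0.06746 - j0.3061 A.
Step 6 — Convert to polar: |I| = 0.3135 A, ∠I = -77.6°.

I = 0.3135∠-77.6° A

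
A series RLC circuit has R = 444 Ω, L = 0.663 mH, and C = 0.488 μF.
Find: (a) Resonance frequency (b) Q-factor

Step 1 — Resonance condition Im(Z)=0 gives ω₀ = 1/√(LC).
Step 2 — ω₀ = 1/√(0.000663·4.88e-07) = 5.559e+04 rad/s.
Step 3 — f₀ = ω₀/(2π) = 8848 Hz.
Step 4 — Series Q: Q = ω₀L/R = 5.559e+04·0.000663/444 = 0.08302.

(a) f₀ = 8848 Hz  (b) Q = 0.08302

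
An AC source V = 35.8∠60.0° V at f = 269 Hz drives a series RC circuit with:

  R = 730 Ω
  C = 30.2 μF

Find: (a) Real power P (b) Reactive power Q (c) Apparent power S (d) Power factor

Step 1 — Angular frequency: ω = 2π·f = 2π·269 = 1690 rad/s.
Step 2 — Component impedances:
  R: Z = R = 730 Ω
  C: Z = 1/(jωC) = -j/(ω·C) = 0 - j19.59 Ω
Step 3 — Series combination: Z_total = R + C = 730 - j19.59 Ω = 730.3∠-1.5° Ω.
Step 4 — Source phasor: V = 35.8∠60.0° V = 17.9 + j31 V.
Step 5 — Current: I = V / Z = 0.02336 + j0.0431 A = 0.04902∠61.5° A.
Step 6 — Complex power: S = V·I* = 1.754 - j0.04708 VA.
Step 7 — Real power: P = Re(S) = 1.754 W.
Step 8 — Reactive power: Q = Im(S) = -0.04708 VAR.
Step 9 — Apparent power: |S| = 1.755 VA.
Step 10 — Power factor: PF = P/|S| = 0.9996 (leading).

(a) P = 1.754 W  (b) Q = -0.04708 VAR  (c) S = 1.755 VA  (d) PF = 0.9996 (leading)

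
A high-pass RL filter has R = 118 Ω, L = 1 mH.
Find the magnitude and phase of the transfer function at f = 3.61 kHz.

Step 1 — Angular frequency: ω = 2π·3610 = 2.268e+04 rad/s.
Step 2 — Transfer function: H(jω) = jωL/(R + jωL).
Step 3 — Numerator jωL = j·22.68; denominator R + jωL = 118 + j22.68.
Step 4 — H = 0.03563 + j0.1854.
Step 5 — Magnitude: |H| = 0.1888 (-14.5 dB); phase: φ = 79.1°.

|H| = 0.1888 (-14.5 dB), φ = 79.1°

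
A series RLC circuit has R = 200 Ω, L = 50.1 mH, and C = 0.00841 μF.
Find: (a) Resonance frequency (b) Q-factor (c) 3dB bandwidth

Step 1 — Resonance: ω₀ = 1/√(LC) = 1/√(0.0501·8.41e-09) = 4.872e+04 rad/s.
Step 2 — f₀ = ω₀/(2π) = 7754 Hz.
Step 3 — Series Q: Q = ω₀L/R = 4.872e+04·0.0501/200 = 12.2.
Step 4 — Bandwidth: Δω = ω₀/Q = 3992 rad/s; BW = Δω/(2π) = 635.3 Hz.

(a) f₀ = 7754 Hz  (b) Q = 12.2  (c) BW = 635.3 Hz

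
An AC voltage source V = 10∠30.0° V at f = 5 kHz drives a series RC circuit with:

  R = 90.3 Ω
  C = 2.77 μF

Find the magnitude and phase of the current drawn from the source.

Step 1 — Angular frequency: ω = 2π·f = 2π·5000 = 3.142e+04 rad/s.
Step 2 — Component impedances:
  R: Z = R = 90.3 Ω
  C: Z = 1/(jωC) = -j/(ω·C) = 0 - j11.49 Ω
Step 3 — Series combination: Z_total = R + C = 90.3 - j11.49 Ω = 91.03∠-7.3° Ω.
Step 4 — Source phasor: V = 10∠30.0° V = 8.66 + j5 V.
Step 5 — Ohm's law: I = V / Z_total = (8.66 + j5) / (90.3 - j11.49) = 0.08744 + j0.0665 A.
Step 6 — Convert to polar: |I| = 0.1099 A, ∠I = 37.3°.

I = 0.1099∠37.3° A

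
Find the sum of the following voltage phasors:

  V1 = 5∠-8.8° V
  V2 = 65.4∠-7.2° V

Step 1 — Convert each phasor to rectangular form:
  V1 = 5·(cos(-8.8°) + j·sin(-8.8°)) = 4.941 - j0.7649 V
  V2 = 65.4·(cos(-7.2°) + j·sin(-7.2°)) = 64.88 - j8.197 V
Step 2 — Sum components: V_total = 69.83 - j8.962 V.
Step 3 — Convert to polar: |V_total| = 70.4 V, ∠V_total = -7.3°.

V_total = 70.4∠-7.3° V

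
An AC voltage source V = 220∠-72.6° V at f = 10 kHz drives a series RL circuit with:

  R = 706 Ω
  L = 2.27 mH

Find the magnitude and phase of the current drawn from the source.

Step 1 — Angular frequency: ω = 2π·f = 2π·1e+04 = 6.283e+04 rad/s.
Step 2 — Component impedances:
  R: Z = R = 706 Ω
  L: Z = jωL = j·6.283e+04·0.00227 = 0 + j142.6 Ω
Step 3 — Series combination: Z_total = R + L = 706 + j142.6 Ω = 720.3∠11.4° Ω.
Step 4 — Source phasor: V = 220∠-72.6° V = 65.79 - j209.9 V.
Step 5 — Ohm's law: I = V / Z_total = (65.79 - j209.9) / (706 + j142.6) = 0.03181 - j0.3038 A.
Step 6 — Convert to polar: |I| = 0.3054 A, ∠I = -84.0°.

I = 0.3054∠-84.0° A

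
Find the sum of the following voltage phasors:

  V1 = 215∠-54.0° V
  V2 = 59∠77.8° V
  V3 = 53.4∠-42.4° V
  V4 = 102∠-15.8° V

Step 1 — Convert each phasor to rectangular form:
  V1 = 215·(cos(-54.0°) + j·sin(-54.0°)) = 126.4 - j173.9 V
  V2 = 59·(cos(77.8°) + j·sin(77.8°)) = 12.47 + j57.67 V
  V3 = 53.4·(cos(-42.4°) + j·sin(-42.4°)) = 39.43 - j36.01 V
  V4 = 102·(cos(-15.8°) + j·sin(-15.8°)) = 98.15 - j27.77 V
Step 2 — Sum components: V_total = 276.4 - j180.1 V.
Step 3 — Convert to polar: |V_total| = 329.9 V, ∠V_total = -33.1°.

V_total = 329.9∠-33.1° V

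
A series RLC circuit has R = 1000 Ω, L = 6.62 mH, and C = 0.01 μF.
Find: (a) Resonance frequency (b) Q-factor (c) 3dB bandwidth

Step 1 — Resonance condition Im(Z)=0 gives ω₀ = 1/√(LC).
Step 2 — ω₀ = 1/√(0.00662·1e-08) = 1.229e+05 rad/s.
Step 3 — f₀ = ω₀/(2π) = 1.956e+04 Hz.
Step 4 — Series Q: Q = ω₀L/R = 1.229e+05·0.00662/1000 = 0.8136.
Step 5 — 3dB bandwidth: Δω = ω₀/Q = 1.511e+05 rad/s; BW = Δω/(2π) = 2.404e+04 Hz.

(a) f₀ = 1.956e+04 Hz  (b) Q = 0.8136  (c) BW = 2.404e+04 Hz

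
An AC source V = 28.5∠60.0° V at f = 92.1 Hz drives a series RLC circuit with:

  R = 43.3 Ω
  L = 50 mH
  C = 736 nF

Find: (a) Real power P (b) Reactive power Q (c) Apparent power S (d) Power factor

Step 1 — Angular frequency: ω = 2π·f = 2π·92.1 = 578.7 rad/s.
Step 2 — Component impedances:
  R: Z = R = 43.3 Ω
  L: Z = jωL = j·578.7·0.05 = 0 + j28.93 Ω
  C: Z = 1/(jωC) = -j/(ω·C) = 0 - j2348 Ω
Step 3 — Series combination: Z_total = R + L + C = 43.3 - j2319 Ω = 2319∠-88.9° Ω.
Step 4 — Source phasor: V = 28.5∠60.0° V = 14.25 + j24.68 V.
Step 5 — Current: I = V / Z = -0.01052 + j0.006341 A = 0.01229∠148.9° A.
Step 6 — Complex power: S = V·I* = 0.006538 - j0.3501 VA.
Step 7 — Real power: P = Re(S) = 0.006538 W.
Step 8 — Reactive power: Q = Im(S) = -0.3501 VAR.
Step 9 — Apparent power: |S| = 0.3502 VA.
Step 10 — Power factor: PF = P/|S| = 0.01867 (leading).

(a) P = 0.006538 W  (b) Q = -0.3501 VAR  (c) S = 0.3502 VA  (d) PF = 0.01867 (leading)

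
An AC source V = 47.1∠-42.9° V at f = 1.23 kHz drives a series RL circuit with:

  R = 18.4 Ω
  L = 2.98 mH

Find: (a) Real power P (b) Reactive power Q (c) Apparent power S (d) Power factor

Step 1 — Angular frequency: ω = 2π·f = 2π·1230 = 7728 rad/s.
Step 2 — Component impedances:
  R: Z = R = 18.4 Ω
  L: Z = jωL = j·7728·0.00298 = 0 + j23.03 Ω
Step 3 — Series combination: Z_total = R + L = 18.4 + j23.03 Ω = 29.48∠51.4° Ω.
Step 4 — Source phasor: V = 47.1∠-42.9° V = 34.5 - j32.06 V.
Step 5 — Current: I = V / Z = -0.1192 - j1.593 A = 1.598∠-94.3° A.
Step 6 — Complex power: S = V·I* = 46.97 + j58.8 VA.
Step 7 — Real power: P = Re(S) = 46.97 W.
Step 8 — Reactive power: Q = Im(S) = 58.8 VAR.
Step 9 — Apparent power: |S| = 75.26 VA.
Step 10 — Power factor: PF = P/|S| = 0.6242 (lagging).

(a) P = 46.97 W  (b) Q = 58.8 VAR  (c) S = 75.26 VA  (d) PF = 0.6242 (lagging)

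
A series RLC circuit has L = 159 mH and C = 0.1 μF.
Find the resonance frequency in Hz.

Step 1 — Resonance condition Im(Z)=0 gives ω₀ = 1/√(LC).
Step 2 — ω₀ = 1/√(0.159·1e-07) = 7931 rad/s.
Step 3 — f₀ = ω₀/(2π) = 1262 Hz.

f₀ = 1262 Hz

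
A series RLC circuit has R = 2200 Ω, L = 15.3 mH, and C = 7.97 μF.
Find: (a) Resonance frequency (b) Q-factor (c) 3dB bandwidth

Step 1 — Resonance condition Im(Z)=0 gives ω₀ = 1/√(LC).
Step 2 — ω₀ = 1/√(0.0153·7.97e-06) = 2864 rad/s.
Step 3 — f₀ = ω₀/(2π) = 455.8 Hz.
Step 4 — Series Q: Q = ω₀L/R = 2864·0.0153/2200 = 0.01992.
Step 5 — 3dB bandwidth: Δω = ω₀/Q = 1.438e+05 rad/s; BW = Δω/(2π) = 2.289e+04 Hz.

(a) f₀ = 455.8 Hz  (b) Q = 0.01992  (c) BW = 2.289e+04 Hz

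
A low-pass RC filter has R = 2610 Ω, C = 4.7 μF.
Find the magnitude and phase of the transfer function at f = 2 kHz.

Step 1 — Angular frequency: ω = 2π·2000 = 1.257e+04 rad/s.
Step 2 — Transfer function: H(jω) = 1/(1 + jωRC).
Step 3 — Denominator: 1 + jωRC = 1 + j·1.257e+04·2610·4.7e-06 = 1 + j154.2.
Step 4 — H = 4.208e-05 - j0.006487.
Step 5 — Magnitude: |H| = 0.006487 (-43.8 dB); phase: φ = -89.6°.

|H| = 0.006487 (-43.8 dB), φ = -89.6°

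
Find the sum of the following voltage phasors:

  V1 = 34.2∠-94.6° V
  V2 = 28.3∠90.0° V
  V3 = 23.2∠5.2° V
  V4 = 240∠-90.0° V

Step 1 — Convert each phasor to rectangular form:
  V1 = 34.2·(cos(-94.6°) + j·sin(-94.6°)) = -2.743 - j34.09 V
  V2 = 28.3·(cos(90.0°) + j·sin(90.0°)) = 0 + j28.3 V
  V3 = 23.2·(cos(5.2°) + j·sin(5.2°)) = 23.1 + j2.103 V
  V4 = 240·(cos(-90.0°) + j·sin(-90.0°)) = 0 - j240 V
Step 2 — Sum components: V_total = 20.36 - j243.7 V.
Step 3 — Convert to polar: |V_total| = 244.5 V, ∠V_total = -85.2°.

V_total = 244.5∠-85.2° V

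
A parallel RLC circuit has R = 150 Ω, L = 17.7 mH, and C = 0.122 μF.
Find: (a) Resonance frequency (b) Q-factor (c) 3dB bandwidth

Step 1 — Resonance: ω₀ = 1/√(LC) = 1/√(0.0177·1.22e-07) = 2.152e+04 rad/s.
Step 2 — f₀ = ω₀/(2π) = 3425 Hz.
Step 3 — Parallel Q: Q = R/(ω₀L) = 150/(2.152e+04·0.0177) = 0.3938.
Step 4 — Bandwidth: Δω = ω₀/Q = 5.464e+04 rad/s; BW = Δω/(2π) = 8697 Hz.

(a) f₀ = 3425 Hz  (b) Q = 0.3938  (c) BW = 8697 Hz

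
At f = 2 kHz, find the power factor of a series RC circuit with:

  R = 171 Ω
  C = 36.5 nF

Step 1 — Angular frequency: ω = 2π·f = 2π·2000 = 1.257e+04 rad/s.
Step 2 — Component impedances:
  R: Z = R = 171 Ω
  C: Z = 1/(jωC) = -j/(ω·C) = 0 - j2180 Ω
Step 3 — Series combination: Z_total = R + C = 171 - j2180 Ω = 2187∠-85.5° Ω.
Step 4 — Power factor: PF = cos(φ) = Re(Z)/|Z| = 171/2187 = 0.07819.
Step 5 — Type: Im(Z) = -2180 ⇒ leading (phase φ = -85.5°).

PF = 0.07819 (leading, φ = -85.5°)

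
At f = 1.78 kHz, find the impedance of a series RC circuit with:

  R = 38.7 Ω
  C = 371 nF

Step 1 — Angular frequency: ω = 2π·f = 2π·1780 = 1.118e+04 rad/s.
Step 2 — Component impedances:
  R: Z = R = 38.7 Ω
  C: Z = 1/(jωC) = -j/(ω·C) = 0 - j241 Ω
Step 3 — Series combination: Z_total = R + C = 38.7 - j241 Ω = 244.1∠-80.9° Ω.

Z = 38.7 - j241 Ω = 244.1∠-80.9° Ω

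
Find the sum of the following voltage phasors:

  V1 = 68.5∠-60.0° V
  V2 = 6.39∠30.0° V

Step 1 — Convert each phasor to rectangular form:
  V1 = 68.5·(cos(-60.0°) + j·sin(-60.0°)) = 34.25 - j59.32 V
  V2 = 6.39·(cos(30.0°) + j·sin(30.0°)) = 5.534 + j3.195 V
Step 2 — Sum components: V_total = 39.78 - j56.13 V.
Step 3 — Convert to polar: |V_total| = 68.8 V, ∠V_total = -54.7°.

V_total = 68.8∠-54.7° V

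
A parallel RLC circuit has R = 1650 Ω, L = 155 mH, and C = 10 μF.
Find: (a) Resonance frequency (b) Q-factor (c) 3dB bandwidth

Step 1 — Resonance: ω₀ = 1/√(LC) = 1/√(0.155·1e-05) = 803.2 rad/s.
Step 2 — f₀ = ω₀/(2π) = 127.8 Hz.
Step 3 — Parallel Q: Q = R/(ω₀L) = 1650/(803.2·0.155) = 13.25.
Step 4 — Bandwidth: Δω = ω₀/Q = 60.61 rad/s; BW = Δω/(2π) = 9.646 Hz.

(a) f₀ = 127.8 Hz  (b) Q = 13.25  (c) BW = 9.646 Hz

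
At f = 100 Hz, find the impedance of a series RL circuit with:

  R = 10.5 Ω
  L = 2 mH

Step 1 — Angular frequency: ω = 2π·f = 2π·100 = 628.3 rad/s.
Step 2 — Component impedances:
  R: Z = R = 10.5 Ω
  L: Z = jωL = j·628.3·0.002 = 0 + j1.257 Ω
Step 3 — Series combination: Z_total = R + L = 10.5 + j1.257 Ω = 10.57∠6.8° Ω.

Z = 10.5 + j1.257 Ω = 10.57∠6.8° Ω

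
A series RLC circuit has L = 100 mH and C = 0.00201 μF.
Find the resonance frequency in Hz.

Step 1 — Resonance condition Im(Z)=0 gives ω₀ = 1/√(LC).
Step 2 — ω₀ = 1/√(0.1·2.01e-09) = 7.053e+04 rad/s.
Step 3 — f₀ = ω₀/(2π) = 1.123e+04 Hz.

f₀ = 1.123e+04 Hz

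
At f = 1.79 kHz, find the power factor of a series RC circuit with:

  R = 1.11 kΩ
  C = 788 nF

Step 1 — Angular frequency: ω = 2π·f = 2π·1790 = 1.125e+04 rad/s.
Step 2 — Component impedances:
  R: Z = R = 1110 Ω
  C: Z = 1/(jωC) = -j/(ω·C) = 0 - j112.8 Ω
Step 3 — Series combination: Z_total = R + C = 1110 - j112.8 Ω = 1116∠-5.8° Ω.
Step 4 — Power factor: PF = cos(φ) = Re(Z)/|Z| = 1110/1115.7 = 0.9949.
Step 5 — Type: Im(Z) = -112.8 ⇒ leading (phase φ = -5.8°).

PF = 0.9949 (leading, φ = -5.8°)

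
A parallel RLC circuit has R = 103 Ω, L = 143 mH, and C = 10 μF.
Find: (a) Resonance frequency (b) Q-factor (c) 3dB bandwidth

Step 1 — Resonance: ω₀ = 1/√(LC) = 1/√(0.143·1e-05) = 836.2 rad/s.
Step 2 — f₀ = ω₀/(2π) = 133.1 Hz.
Step 3 — Parallel Q: Q = R/(ω₀L) = 103/(836.2·0.143) = 0.8613.
Step 4 — Bandwidth: Δω = ω₀/Q = 970.9 rad/s; BW = Δω/(2π) = 154.5 Hz.

(a) f₀ = 133.1 Hz  (b) Q = 0.8613  (c) BW = 154.5 Hz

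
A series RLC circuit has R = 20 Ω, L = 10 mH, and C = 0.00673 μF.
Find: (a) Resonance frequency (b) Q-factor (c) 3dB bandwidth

Step 1 — Resonance: ω₀ = 1/√(LC) = 1/√(0.01·6.73e-09) = 1.219e+05 rad/s.
Step 2 — f₀ = ω₀/(2π) = 1.94e+04 Hz.
Step 3 — Series Q: Q = ω₀L/R = 1.219e+05·0.01/20 = 60.95.
Step 4 — Bandwidth: Δω = ω₀/Q = 2000 rad/s; BW = Δω/(2π) = 318.3 Hz.

(a) f₀ = 1.94e+04 Hz  (b) Q = 60.95  (c) BW = 318.3 Hz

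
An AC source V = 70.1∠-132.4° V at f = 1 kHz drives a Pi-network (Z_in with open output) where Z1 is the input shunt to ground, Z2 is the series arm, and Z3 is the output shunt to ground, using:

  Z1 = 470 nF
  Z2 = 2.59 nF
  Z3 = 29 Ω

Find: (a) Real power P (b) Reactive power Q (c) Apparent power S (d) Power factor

Step 1 — Angular frequency: ω = 2π·f = 2π·1000 = 6283 rad/s.
Step 2 — Component impedances:
  Z1: Z = 1/(jωC) = -j/(ω·C) = 0 - j338.6 Ω
  Z2: Z = 1/(jωC) = -j/(ω·C) = 0 - j6.145e+04 Ω
  Z3: Z = R = 29 Ω
Step 3 — With open output, the series arm Z2 and the output shunt Z3 appear in series to ground: Z2 + Z3 = 29 - j6.145e+04 Ω.
Step 4 — Parallel with input shunt Z1: Z_in = Z1 || (Z2 + Z3) = 0.000871 - j336.8 Ω = 336.8∠-90.0° Ω.
Step 5 — Source phasor: V = 70.1∠-132.4° V = -47.27 - j51.77 V.
Step 6 — Current: I = V / Z = 0.1537 - j0.1404 A = 0.2082∠-42.4° A.
Step 7 — Complex power: S = V·I* = 3.774e-05 - j14.59 VA.
Step 8 — Real power: P = Re(S) = 3.774e-05 W.
Step 9 — Reactive power: Q = Im(S) = -14.59 VAR.
Step 10 — Apparent power: |S| = 14.59 VA.
Step 11 — Power factor: PF = P/|S| = 2.586e-06 (leading).

(a) P = 3.774e-05 W  (b) Q = -14.59 VAR  (c) S = 14.59 VA  (d) PF = 2.586e-06 (leading)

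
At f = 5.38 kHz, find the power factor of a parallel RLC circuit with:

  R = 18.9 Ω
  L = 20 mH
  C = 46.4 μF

Step 1 — Angular frequency: ω = 2π·f = 2π·5380 = 3.38e+04 rad/s.
Step 2 — Component impedances:
  R: Z = R = 18.9 Ω
  L: Z = jωL = j·3.38e+04·0.02 = 0 + j676.1 Ω
  C: Z = 1/(jωC) = -j/(ω·C) = 0 - j0.6376 Ω
Step 3 — Parallel combination: 1/Z_total = 1/R + 1/L + 1/C; Z_total = 0.02152 - j0.6374 Ω = 0.6378∠-88.1° Ω.
Step 4 — Power factor: PF = cos(φ) = Re(Z)/|Z| = 0.021523/0.6378 = 0.03375.
Step 5 — Type: Im(Z) = -0.6374 ⇒ leading (phase φ = -88.1°).

PF = 0.03375 (leading, φ = -88.1°)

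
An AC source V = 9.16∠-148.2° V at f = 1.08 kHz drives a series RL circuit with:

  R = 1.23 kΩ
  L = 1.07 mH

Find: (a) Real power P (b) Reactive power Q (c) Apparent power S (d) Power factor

Step 1 — Angular frequency: ω = 2π·f = 2π·1080 = 6786 rad/s.
Step 2 — Component impedances:
  R: Z = R = 1230 Ω
  L: Z = jωL = j·6786·0.00107 = 0 + j7.261 Ω
Step 3 — Series combination: Z_total = R + L = 1230 + j7.261 Ω = 1230∠0.3° Ω.
Step 4 — Source phasor: V = 9.16∠-148.2° V = -7.785 - j4.827 V.
Step 5 — Current: I = V / Z = -0.006352 - j0.003887 A = 0.007447∠-148.5° A.
Step 6 — Complex power: S = V·I* = 0.06821 + j0.0004027 VA.
Step 7 — Real power: P = Re(S) = 0.06821 W.
Step 8 — Reactive power: Q = Im(S) = 0.0004027 VAR.
Step 9 — Apparent power: |S| = 0.06821 VA.
Step 10 — Power factor: PF = P/|S| = 1 (lagging).

(a) P = 0.06821 W  (b) Q = 0.0004027 VAR  (c) S = 0.06821 VA  (d) PF = 1 (lagging)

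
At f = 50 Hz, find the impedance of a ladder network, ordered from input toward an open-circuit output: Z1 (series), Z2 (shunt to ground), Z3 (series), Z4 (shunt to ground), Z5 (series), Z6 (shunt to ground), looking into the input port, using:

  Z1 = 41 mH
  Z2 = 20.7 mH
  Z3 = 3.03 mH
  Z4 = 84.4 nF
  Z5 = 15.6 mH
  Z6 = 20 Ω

Step 1 — Angular frequency: ω = 2π·f = 2π·50 = 314.2 rad/s.
Step 2 — Component impedances:
  Z1: Z = jωL = j·314.2·0.041 = 0 + j12.88 Ω
  Z2: Z = jωL = j·314.2·0.0207 = 0 + j6.503 Ω
  Z3: Z = jωL = j·314.2·0.00303 = 0 + j0.9519 Ω
  Z4: Z = 1/(jωC) = -j/(ω·C) = 0 - j3.771e+04 Ω
  Z5: Z = jωL = j·314.2·0.0156 = 0 + j4.901 Ω
  Z6: Z = R = 20 Ω
Step 3 — Ladder network (open output): work backward from the far end, alternating series and parallel combinations. Z_in = 1.531 + j18.44 Ω = 18.5∠85.3° Ω.

Z = 1.531 + j18.44 Ω = 18.5∠85.3° Ω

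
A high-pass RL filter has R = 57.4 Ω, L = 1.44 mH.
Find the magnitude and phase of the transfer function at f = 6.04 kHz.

Step 1 — Angular frequency: ω = 2π·6040 = 3.795e+04 rad/s.
Step 2 — Transfer function: H(jω) = jωL/(R + jωL).
Step 3 — Numerator jωL = j·54.65; denominator R + jωL = 57.4 + j54.65.
Step 4 — H = 0.4755 + j0.4994.
Step 5 — Magnitude: |H| = 0.6895 (-3.2 dB); phase: φ = 46.4°.

|H| = 0.6895 (-3.2 dB), φ = 46.4°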